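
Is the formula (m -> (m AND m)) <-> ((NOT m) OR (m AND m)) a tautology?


Build the truth table over {m}:
m | φ
-----
F | T
T | T
Every row evaluates to true.

Yes, it is a tautology.


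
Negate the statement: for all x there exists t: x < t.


Negation flips each quantifier (∀↔∃) and negates the inner predicate.
¬(for all x there exists t: φ) = there exists x for all t: ¬φ.

there exists x for all t: NOT(x < t)


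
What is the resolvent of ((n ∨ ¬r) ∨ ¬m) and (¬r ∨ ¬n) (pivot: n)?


The clauses contain complementary literals n and ¬n.
Resolution eliminates this pair and disjoins the remaining literals (merging duplicates).

(¬m ∨ ¬r)


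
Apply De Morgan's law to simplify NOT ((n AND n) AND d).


De Morgan: the negation of a conjunction is the disjunction of the negations.
Distribute NOT across AND, flipping it to OR, and negate each literal.

((NOT n) OR (NOT n)) OR (NOT d)


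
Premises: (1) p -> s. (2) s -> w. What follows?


Hypothetical syllogism: from (P → Q) and (Q → R), infer (P → R).
Chain the two implications through the shared middle term 's'.

p -> w


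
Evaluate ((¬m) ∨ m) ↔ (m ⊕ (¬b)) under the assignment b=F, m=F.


Substitute b=F, m=F:
¬m = T
(¬m) ∨ m = T ∨ F = T
¬b = T
m ⊕ (¬b) = F ⊕ T = T
((¬m) ∨ m) ↔ (m ⊕ (¬b)) = T ↔ T = T

T


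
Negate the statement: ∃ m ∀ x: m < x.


Negation flips each quantifier (∀↔∃) and negates the inner predicate.
¬(∃ m ∀ x: φ) = ∀ m ∃ x: ¬φ.

∀ m ∃ x: ¬(m < x)


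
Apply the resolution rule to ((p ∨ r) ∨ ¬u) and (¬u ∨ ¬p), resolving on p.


The clauses contain complementary literals p and ¬p.
Resolution eliminates this pair and disjoins the remaining literals (merging duplicates).

(¬u ∨ r)


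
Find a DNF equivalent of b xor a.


Step 1: b ⊕ a is true exactly when they disagree: (b ∧ ¬a) ∨ (¬b ∧ a).

(b & (~a)) | ((~b) & a)


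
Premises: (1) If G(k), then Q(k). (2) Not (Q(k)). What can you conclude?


Modus tollens: from (P → Q) and ¬Q, infer ¬P.
Q = 'Q(k)' is denied; since P → Q, P must also fail.

Not (G(k)).


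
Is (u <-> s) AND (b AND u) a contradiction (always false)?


Truth table over {b, s, u}:
b | s | u | φ
-------------
F | F | F | F
T | F | F | F
F | T | F | F
T | T | F | F
F | F | T | F
T | F | T | F
F | T | T | F
T | T | T | T
Satisfying assignment at row 8: b=T, s=T, u=T gives T.

No, it is not a contradiction.


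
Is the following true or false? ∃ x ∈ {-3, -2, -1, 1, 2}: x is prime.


Evaluate the predicate on each element: -3:F, -2:F, -1:F, 1:F, 2:T.
Witness x = 2 satisfies the predicate.

T


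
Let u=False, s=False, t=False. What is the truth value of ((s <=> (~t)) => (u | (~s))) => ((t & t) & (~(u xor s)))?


Substitute u=False, s=False, t=False:
~t = True
s <=> (~t) = False <=> True = False
~s = True
u | (~s) = False | True = True
(s <=> (~t)) => (u | (~s)) = False => True = True
t & t = False & False = False
u xor s = False xor False = False
~(u xor s) = True
(t & t) & (~(u xor s)) = False & True = False
((s <=> (~t)) => (u | (~s))) => ((t & t) & (~(u xor s))) = True => False = False

False


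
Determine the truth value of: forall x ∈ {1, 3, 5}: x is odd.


Evaluate the predicate on each element: 1:True, 3:True, 5:True.
Every element satisfies the predicate.

True


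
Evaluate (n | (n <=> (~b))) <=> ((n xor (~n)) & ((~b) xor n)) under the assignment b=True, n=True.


Substitute b=True, n=True:
~b = False
n <=> (~b) = True <=> False = False
n | (n <=> (~b)) = True | False = True
~n = False
n xor (~n) = True xor False = True
~b = False
(~b) xor n = False xor True = True
(n xor (~n)) & ((~b) xor n) = True & True = True
(n | (n <=> (~b))) <=> ((n xor (~n)) & ((~b) xor n)) = True <=> True = True

True


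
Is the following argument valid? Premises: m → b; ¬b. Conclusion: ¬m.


This matches the form of modus tollens: the conclusion follows in every model of the premises.

Valid.


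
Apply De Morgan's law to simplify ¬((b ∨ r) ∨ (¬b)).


De Morgan: the negation of a disjunction is the conjunction of the negations.
Distribute ¬ across ∨, flipping it to ∧, and negate each literal.

((¬b) ∧ (¬r)) ∧ b


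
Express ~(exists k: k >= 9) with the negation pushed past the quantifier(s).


¬(forall x: φ) = exists x: ¬φ, and ¬(exists x: φ) = forall x: ¬φ.
Apply to the existential statement.

forall k: ~(k >= 9)


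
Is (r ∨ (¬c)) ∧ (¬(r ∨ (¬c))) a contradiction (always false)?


Truth table over {c, r}:
c | r | φ
---------
F | F | F
T | F | F
F | T | F
T | T | F
Every row is false.

Yes, it is a contradiction.


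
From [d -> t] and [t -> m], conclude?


Hypothetical syllogism: from (P → Q) and (Q → R), infer (P → R).
Chain the two implications through the shared middle term 't'.

d -> m


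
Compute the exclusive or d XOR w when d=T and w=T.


Exclusive or is true when exactly one operand is true.
Substitute: d=T, w=T.
T XOR T evaluates to F.

F


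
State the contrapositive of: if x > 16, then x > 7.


The contrapositive of (P → Q) is (¬Q → ¬P); it is logically equivalent to the original.
Here P = 'x > 16' and Q = 'x > 7'.

If not (x > 7), then not (x > 16).


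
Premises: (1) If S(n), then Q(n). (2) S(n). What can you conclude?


Modus ponens: from (P → Q) and P, infer Q.
P = 'S(n)' is asserted, and P → Q holds, so Q follows.

Q(n).


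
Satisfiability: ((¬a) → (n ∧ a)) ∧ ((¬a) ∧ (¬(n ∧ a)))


Check all 4 assignments over {a, n}:
a | n | φ
---------
F | F | F
T | F | F
F | T | F
T | T | F
No assignment makes the formula true.

Unsatisfiable.


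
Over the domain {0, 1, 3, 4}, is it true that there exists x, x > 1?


Evaluate the predicate on each element: 0:F, 1:F, 3:T, 4:T.
Witness x = 3 satisfies the predicate.

T


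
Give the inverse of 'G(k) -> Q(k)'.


The inverse of (P → Q) is (¬P → ¬Q). It is equivalent to the converse, not to the original.
Here P = 'G(k)' and Q = 'Q(k)'.

If not (G(k)), then not (Q(k)).


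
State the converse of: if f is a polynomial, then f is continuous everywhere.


The converse of (P → Q) is (Q → P). It is not in general equivalent to the original.
Here P = 'f is a polynomial' and Q = 'f is continuous everywhere'.

If f is continuous everywhere, then f is a polynomial.


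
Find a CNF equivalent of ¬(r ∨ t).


Step 1: Apply De Morgan: ¬(r ∨ t) = ¬r ∧ ¬t.

(¬r) ∧ (¬t)


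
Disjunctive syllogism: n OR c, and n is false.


Disjunctive syllogism: from (P ∨ Q) and ¬P, infer Q.
One disjunct, 'n', is ruled out; the other must hold.

c


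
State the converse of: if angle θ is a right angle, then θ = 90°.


The converse of (P → Q) is (Q → P). It is not in general equivalent to the original.
Here P = 'angle θ is a right angle' and Q = 'θ = 90°'.

If θ = 90°, then angle θ is a right angle.


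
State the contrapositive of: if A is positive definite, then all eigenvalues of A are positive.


The contrapositive of (P → Q) is (¬Q → ¬P); it is logically equivalent to the original.
Here P = 'A is positive definite' and Q = 'all eigenvalues of A are positive'.

If not (all eigenvalues of A are positive), then not (A is positive definite).


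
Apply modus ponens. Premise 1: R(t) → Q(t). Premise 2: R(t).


Modus ponens: from (P → Q) and P, infer Q.
P = 'R(t)' is asserted, and P → Q holds, so Q follows.

Q(t).


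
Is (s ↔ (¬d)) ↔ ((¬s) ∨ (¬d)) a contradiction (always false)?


Truth table over {d, s}:
d | s | φ
---------
F | F | F
T | F | T
F | T | T
T | T | T
Satisfying assignment at row 2: d=T, s=F gives T.

No, it is not a contradiction.


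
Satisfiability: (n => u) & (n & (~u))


Check all 4 assignments over {n, u}:
n | u | φ
---------
False | False | False
True | False | False
False | True | False
True | True | False
No assignment makes the formula true.

Unsatisfiable.


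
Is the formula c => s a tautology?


Build the truth table over {c, s}:
c | s | φ
---------
False | False | True
True | False | False
False | True | True
True | True | True
Counterexample at row 2: with c=True, s=False, the formula is False.

No, it is not a tautology.


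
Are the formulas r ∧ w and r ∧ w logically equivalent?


Compare truth tables:
r | w | φ | ψ
-------------
F | F | F | F
T | F | F | F
F | T | F | F
T | T | T | T
The columns φ and ψ agree on every row.

Yes, they are logically equivalent.


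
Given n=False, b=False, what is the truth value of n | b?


Disjunction is false only when both operands are false.
Substitute: n=False, b=False.
False | False evaluates to False.

False


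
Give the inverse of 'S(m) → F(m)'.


The inverse of (P → Q) is (¬P → ¬Q). It is equivalent to the converse, not to the original.
Here P = 'S(m)' and Q = 'F(m)'.

If not (S(m)), then not (F(m)).


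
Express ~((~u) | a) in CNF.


Step 1: Apply De Morgan: ¬((¬u) ∨ a) = ¬(¬u) ∧ ¬a.
Step 2: Eliminate any double negations (¬¬X = X).

u & (~a)


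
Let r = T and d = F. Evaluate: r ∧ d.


Conjunction is true only when both operands are true.
Substitute: r=T, d=F.
T ∧ F evaluates to F.

F


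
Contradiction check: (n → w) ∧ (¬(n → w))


Truth table over {n, w}:
n | w | φ
---------
F | F | F
T | F | F
F | T | F
T | T | F
Every row is false.

Yes, it is a contradiction.


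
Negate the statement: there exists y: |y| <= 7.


¬(for all x: φ) = there exists x: ¬φ, and ¬(there exists x: φ) = for all x: ¬φ.
Apply to the existential statement.

for all y: NOT(|y| <= 7)


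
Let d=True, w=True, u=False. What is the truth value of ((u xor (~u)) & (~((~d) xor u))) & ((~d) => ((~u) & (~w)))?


Substitute d=True, w=True, u=False:
… (earlier sub-steps elided)
~d = False
(~d) xor u = False xor False = False
~((~d) xor u) = True
(u xor (~u)) & (~((~d) xor u)) = True & True = True
~d = False
~u = True
~w = False
(~u) & (~w) = True & False = False
(~d) => ((~u) & (~w)) = False => False = True
((u xor (~u)) & (~((~d) xor u))) & ((~d) => ((~u) & (~w))) = True & True = True

True


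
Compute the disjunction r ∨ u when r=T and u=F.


Disjunction is false only when both operands are false.
Substitute: r=T, u=F.
T ∨ F evaluates to T.

T


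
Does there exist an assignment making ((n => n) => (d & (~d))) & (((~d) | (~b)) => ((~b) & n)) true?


Check all 8 assignments over {b, d, n}:
b | d | n | φ
-------------
False | False | False | False
True | False | False | False
False | True | False | False
True | True | False | False
False | False | True | False
True | False | True | False
False | True | True | False
True | True | True | False
No assignment makes the formula true.

Unsatisfiable.


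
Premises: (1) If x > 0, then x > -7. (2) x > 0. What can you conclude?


Modus ponens: from (P → Q) and P, infer Q.
P = 'x > 0' is asserted, and P → Q holds, so Q follows.

x > -7.


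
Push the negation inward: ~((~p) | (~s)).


De Morgan: the negation of a disjunction is the conjunction of the negations.
Distribute ~ across |, flipping it to &, and negate each literal.

p & s


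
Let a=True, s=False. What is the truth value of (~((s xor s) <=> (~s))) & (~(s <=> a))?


Substitute a=True, s=False:
s xor s = False xor False = False
~s = True
(s xor s) <=> (~s) = False <=> True = False
~((s xor s) <=> (~s)) = True
s <=> a = False <=> True = False
~(s <=> a) = True
(~((s xor s) <=> (~s))) & (~(s <=> a)) = True & True = True

True


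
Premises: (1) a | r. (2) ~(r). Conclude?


Disjunctive syllogism: from (P ∨ Q) and ¬P, infer Q.
One disjunct, 'r', is ruled out; the other must hold.

a


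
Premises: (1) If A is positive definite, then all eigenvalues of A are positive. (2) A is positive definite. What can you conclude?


Modus ponens: from (P → Q) and P, infer Q.
P = 'A is positive definite' is asserted, and P → Q holds, so Q follows.

all eigenvalues of A are positive.


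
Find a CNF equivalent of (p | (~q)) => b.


Step 1: Rewrite as ¬(p ∨ (¬q)) ∨ b = (¬p ∧ ¬(¬q)) ∨ b.
Step 2: Distribute ∨ over ∧.
Step 3: Eliminate any double negations (¬¬X = X).

((~p) | b) & (q | b)


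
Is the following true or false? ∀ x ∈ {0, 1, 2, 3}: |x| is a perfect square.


Evaluate the predicate on each element: 0:T, 1:T, 2:F, 3:F.
Counterexample x = 2 fails the predicate.

F


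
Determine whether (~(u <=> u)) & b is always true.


Build the truth table over {b, u}:
b | u | φ
---------
False | False | False
True | False | False
False | True | False
True | True | False
Counterexample at row 1: with b=False, u=False, the formula is False.

No, it is not a tautology.


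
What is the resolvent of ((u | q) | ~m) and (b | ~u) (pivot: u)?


The clauses contain complementary literals u and ~u.
Resolution eliminates this pair and disjoins the remaining literals (merging duplicates).

((~m | q) | b)


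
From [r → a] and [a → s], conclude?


Hypothetical syllogism: from (P → Q) and (Q → R), infer (P → R).
Chain the two implications through the shared middle term 'a'.

r → s


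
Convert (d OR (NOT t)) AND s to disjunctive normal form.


Step 1: Distribute ∧ over ∨: (d ∨ (¬t)) ∧ s = (d ∧ s) ∨ ((¬t) ∧ s).

(d AND s) OR ((NOT t) AND s)


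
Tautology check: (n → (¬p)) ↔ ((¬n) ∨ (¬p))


Build the truth table over {n, p}:
n | p | φ
---------
F | F | T
T | F | T
F | T | T
T | T | T
Every row evaluates to true.

Yes, it is a tautology.


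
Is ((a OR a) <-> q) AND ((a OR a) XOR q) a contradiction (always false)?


Truth table over {a, q}:
a | q | φ
---------
F | F | F
T | F | F
F | T | F
T | T | F
Every row is false.

Yes, it is a contradiction.


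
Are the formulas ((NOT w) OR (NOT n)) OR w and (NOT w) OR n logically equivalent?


Compare truth tables:
n | w | φ | ψ
-------------
F | F | T | T
T | F | T | T
F | T | T | F
T | T | T | T
They differ at row 3 (n=F, w=T): φ=T but ψ=F.

No, they are not logically equivalent.


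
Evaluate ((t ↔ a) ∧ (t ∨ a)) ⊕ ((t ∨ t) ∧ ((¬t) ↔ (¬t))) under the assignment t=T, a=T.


Substitute t=T, a=T:
t ↔ a = T ↔ T = T
t ∨ a = T ∨ T = T
(t ↔ a) ∧ (t ∨ a) = T ∧ T = T
t ∨ t = T ∨ T = T
¬t = F
¬t = F
(¬t) ↔ (¬t) = F ↔ F = T
(t ∨ t) ∧ ((¬t) ↔ (¬t)) = T ∧ T = T
((t ↔ a) ∧ (t ∨ a)) ⊕ ((t ∨ t) ∧ ((¬t) ↔ (¬t))) = T ⊕ T = F

F


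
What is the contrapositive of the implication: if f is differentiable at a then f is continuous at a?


The contrapositive of (P → Q) is (¬Q → ¬P); it is logically equivalent to the original.
Here P = 'f is differentiable at a' and Q = 'f is continuous at a'.

If not (f is continuous at a), then not (f is differentiable at a).


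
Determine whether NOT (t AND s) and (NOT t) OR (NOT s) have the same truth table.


Compare truth tables:
s | t | φ | ψ
-------------
F | F | T | T
T | F | T | T
F | T | T | T
T | T | F | F
The columns φ and ψ agree on every row.

Yes, they are logically equivalent.


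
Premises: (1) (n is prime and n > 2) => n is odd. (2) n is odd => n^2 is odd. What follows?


Hypothetical syllogism: from (P → Q) and (Q → R), infer (P → R).
Chain the two implications through the shared middle term 'n is odd'.

(n is prime and n > 2) => n^2 is odd


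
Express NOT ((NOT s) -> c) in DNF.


Step 1: Rewrite implication then negate: ¬(¬(¬s) ∨ c) = (¬s) ∧ ¬c.

(NOT s) AND (NOT c)


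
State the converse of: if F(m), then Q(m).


The converse of (P → Q) is (Q → P). It is not in general equivalent to the original.
Here P = 'F(m)' and Q = 'Q(m)'.

If Q(m), then F(m).


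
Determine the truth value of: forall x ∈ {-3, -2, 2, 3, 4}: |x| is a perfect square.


Evaluate the predicate on each element: -3:False, -2:False, 2:False, 3:False, 4:True.
Counterexample x = -3 fails the predicate.

False


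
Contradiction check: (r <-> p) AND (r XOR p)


Truth table over {p, r}:
p | r | φ
---------
F | F | F
T | F | F
F | T | F
T | T | F
Every row is false.

Yes, it is a contradiction.


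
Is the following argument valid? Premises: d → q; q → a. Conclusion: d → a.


This matches the form of hypothetical syllogism: the conclusion follows in every model of the premises.

Valid.


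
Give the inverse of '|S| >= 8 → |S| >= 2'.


The inverse of (P → Q) is (¬P → ¬Q). It is equivalent to the converse, not to the original.
Here P = '|S| >= 8' and Q = '|S| >= 2'.

If not (|S| >= 8), then not (|S| >= 2).


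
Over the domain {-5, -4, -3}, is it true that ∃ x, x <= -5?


Evaluate the predicate on each element: -5:T, -4:F, -3:F.
Witness x = -5 satisfies the predicate.

T


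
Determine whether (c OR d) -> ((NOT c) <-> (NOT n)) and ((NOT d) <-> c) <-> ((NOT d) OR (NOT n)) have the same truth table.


Compare truth tables:
c | d | n | φ | ψ
-----------------
F | F | F | T | F
T | F | F | F | T
F | T | F | T | T
T | T | F | F | F
F | F | T | T | F
T | F | T | T | T
F | T | T | F | F
T | T | T | T | T
They differ at row 1 (c=F, d=F, n=F): φ=T but ψ=F.

No, they are not logically equivalent.


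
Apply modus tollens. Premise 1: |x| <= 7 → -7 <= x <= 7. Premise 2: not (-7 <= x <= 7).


Modus tollens: from (P → Q) and ¬Q, infer ¬P.
Q = '-7 <= x <= 7' is denied; since P → Q, P must also fail.

Not (|x| <= 7).


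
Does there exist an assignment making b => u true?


Search for a satisfying assignment over {b, u}.
Try b=False, u=False: the formula evaluates to True.
A satisfying assignment exists.

Satisfiable.


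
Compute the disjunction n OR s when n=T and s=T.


Disjunction is false only when both operands are false.
Substitute: n=T, s=T.
T OR T evaluates to T.

T


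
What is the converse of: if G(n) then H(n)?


The converse of (P → Q) is (Q → P). It is not in general equivalent to the original.
Here P = 'G(n)' and Q = 'H(n)'.

If H(n), then G(n).


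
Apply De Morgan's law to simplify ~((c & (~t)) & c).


De Morgan: the negation of a conjunction is the disjunction of the negations.
Distribute ~ across &, flipping it to |, and negate each literal.

((~c) | t) | (~c)


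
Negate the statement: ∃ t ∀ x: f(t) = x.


Negation flips each quantifier (∀↔∃) and negates the inner predicate.
¬(∃ t ∀ x: φ) = ∀ t ∃ x: ¬φ.

∀ t ∃ x: ¬(f(t) = x)


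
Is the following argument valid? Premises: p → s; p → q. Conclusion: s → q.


This is (no valid rule). There exist truth assignments where the premises are all true but the conclusion is false.

Invalid.


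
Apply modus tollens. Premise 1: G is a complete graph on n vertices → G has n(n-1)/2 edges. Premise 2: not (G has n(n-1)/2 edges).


Modus tollens: from (P → Q) and ¬Q, infer ¬P.
Q = 'G has n(n-1)/2 edges' is denied; since P → Q, P must also fail.

Not (G is a complete graph on n vertices).


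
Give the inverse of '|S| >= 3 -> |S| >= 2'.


The inverse of (P → Q) is (¬P → ¬Q). It is equivalent to the converse, not to the original.
Here P = '|S| >= 3' and Q = '|S| >= 2'.

If not (|S| >= 3), then not (|S| >= 2).


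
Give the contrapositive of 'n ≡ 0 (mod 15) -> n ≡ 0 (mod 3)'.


The contrapositive of (P → Q) is (¬Q → ¬P); it is logically equivalent to the original.
Here P = 'n ≡ 0 (mod 15)' and Q = 'n ≡ 0 (mod 3)'.

If not (n ≡ 0 (mod 3)), then not (n ≡ 0 (mod 15)).


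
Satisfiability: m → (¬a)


Search for a satisfying assignment over {a, m}.
Try a=F, m=F: the formula evaluates to T.
A satisfying assignment exists.

Satisfiable.


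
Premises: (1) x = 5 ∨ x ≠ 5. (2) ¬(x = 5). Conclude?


Disjunctive syllogism: from (P ∨ Q) and ¬P, infer Q.
One disjunct, 'x = 5', is ruled out; the other must hold.

x ≠ 5


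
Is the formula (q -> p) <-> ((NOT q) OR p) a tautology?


Build the truth table over {p, q}:
p | q | φ
---------
F | F | T
T | F | T
F | T | T
T | T | T
Every row evaluates to true.

Yes, it is a tautology.


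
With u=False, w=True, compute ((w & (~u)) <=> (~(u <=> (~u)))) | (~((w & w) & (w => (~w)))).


Substitute u=False, w=True:
… (earlier sub-steps elided)
~u = True
u <=> (~u) = False <=> True = False
~(u <=> (~u)) = True
(w & (~u)) <=> (~(u <=> (~u))) = True <=> True = True
w & w = True & True = True
~w = False
w => (~w) = True => False = False
(w & w) & (w => (~w)) = True & False = False
~((w & w) & (w => (~w))) = True
((w & (~u)) <=> (~(u <=> (~u)))) | (~((w & w) & (w => (~w)))) = True | True = True

True


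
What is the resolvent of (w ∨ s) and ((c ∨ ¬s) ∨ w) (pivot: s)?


The clauses contain complementary literals s and ¬s.
Resolution eliminates this pair and disjoins the remaining literals (merging duplicates).

(w ∨ c)


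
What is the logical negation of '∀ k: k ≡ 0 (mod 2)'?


¬(∀ x: φ) = ∃ x: ¬φ, and ¬(∃ x: φ) = ∀ x: ¬φ.
Apply to the universal statement.

∃ k: ¬(k ≡ 0 (mod 2))


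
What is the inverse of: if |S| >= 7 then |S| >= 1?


The inverse of (P → Q) is (¬P → ¬Q). It is equivalent to the converse, not to the original.
Here P = '|S| >= 7' and Q = '|S| >= 1'.

If not (|S| >= 7), then not (|S| >= 1).


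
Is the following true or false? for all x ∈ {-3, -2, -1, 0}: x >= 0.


Evaluate the predicate on each element: -3:F, -2:F, -1:F, 0:T.
Counterexample x = -3 fails the predicate.

F


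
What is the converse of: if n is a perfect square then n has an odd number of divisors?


The converse of (P → Q) is (Q → P). It is not in general equivalent to the original.
Here P = 'n is a perfect square' and Q = 'n has an odd number of divisors'.

If n has an odd number of divisors, then n is a perfect square.


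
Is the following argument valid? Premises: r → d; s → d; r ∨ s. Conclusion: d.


This matches the form of proof by cases: the conclusion follows in every model of the premises.

Valid.


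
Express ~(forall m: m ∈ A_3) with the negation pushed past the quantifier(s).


¬(forall x: φ) = exists x: ¬φ, and ¬(exists x: φ) = forall x: ¬φ.
Apply to the universal statement.

exists m: ~(m ∈ A_3)


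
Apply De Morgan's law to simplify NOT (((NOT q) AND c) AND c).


De Morgan: the negation of a conjunction is the disjunction of the negations.
Distribute NOT across AND, flipping it to OR, and negate each literal.

(q OR (NOT c)) OR (NOT c)


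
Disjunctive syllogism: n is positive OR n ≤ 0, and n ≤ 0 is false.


Disjunctive syllogism: from (P ∨ Q) and ¬P, infer Q.
One disjunct, 'n ≤ 0', is ruled out; the other must hold.

n is positive


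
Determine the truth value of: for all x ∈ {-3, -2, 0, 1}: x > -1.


Evaluate the predicate on each element: -3:F, -2:F, 0:T, 1:T.
Counterexample x = -3 fails the predicate.

F


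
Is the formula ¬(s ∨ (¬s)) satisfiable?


Check all 2 assignments over {s}:
s | φ
-----
F | F
T | F
No assignment makes the formula true.

Unsatisfiable.


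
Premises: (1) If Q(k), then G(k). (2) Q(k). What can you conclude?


Modus ponens: from (P → Q) and P, infer Q.
P = 'Q(k)' is asserted, and P → Q holds, so Q follows.

G(k).


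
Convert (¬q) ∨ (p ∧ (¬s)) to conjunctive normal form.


Step 1: Distribute ∨ over ∧: (¬q) ∨ (p ∧ (¬s)) = ((¬q) ∨ p) ∧ ((¬q) ∨ (¬s)).

((¬q) ∨ p) ∧ ((¬q) ∨ (¬s))


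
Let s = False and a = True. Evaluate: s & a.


Conjunction is true only when both operands are true.
Substitute: s=False, a=True.
False & True evaluates to False.

False


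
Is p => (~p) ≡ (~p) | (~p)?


Compare truth tables:
p | φ | ψ
---------
False | True | True
True | False | False
The columns φ and ψ agree on every row.

Yes, they are logically equivalent.


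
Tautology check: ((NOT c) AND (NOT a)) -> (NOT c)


Build the truth table over {a, c}:
a | c | φ
---------
F | F | T
T | F | T
F | T | T
T | T | T
Every row evaluates to true.

Yes, it is a tautology.


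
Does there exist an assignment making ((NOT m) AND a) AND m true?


Check all 4 assignments over {a, m}:
a | m | φ
---------
F | F | F
T | F | F
F | T | F
T | T | F
No assignment makes the formula true.

Unsatisfiable.


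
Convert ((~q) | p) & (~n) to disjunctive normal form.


Step 1: Distribute ∧ over ∨: ((¬q) ∨ p) ∧ (¬n) = ((¬q) ∧ (¬n)) ∨ (p ∧ (¬n)).

((~q) & (~n)) | (p & (~n))


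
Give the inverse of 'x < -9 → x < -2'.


The inverse of (P → Q) is (¬P → ¬Q). It is equivalent to the converse, not to the original.
Here P = 'x < -9' and Q = 'x < -2'.

If not (x < -9), then not (x < -2).


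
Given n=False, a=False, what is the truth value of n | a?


Disjunction is false only when both operands are false.
Substitute: n=False, a=False.
False | False evaluates to False.

False


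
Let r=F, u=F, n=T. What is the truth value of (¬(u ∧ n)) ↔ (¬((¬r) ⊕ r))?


Substitute r=F, u=F, n=T:
u ∧ n = F ∧ T = F
¬(u ∧ n) = T
¬r = T
(¬r) ⊕ r = T ⊕ F = T
¬((¬r) ⊕ r) = F
(¬(u ∧ n)) ↔ (¬((¬r) ⊕ r)) = T ↔ F = F

F


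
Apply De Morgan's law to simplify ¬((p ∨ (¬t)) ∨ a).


De Morgan: the negation of a disjunction is the conjunction of the negations.
Distribute ¬ across ∨, flipping it to ∧, and negate each literal.

((¬p) ∧ t) ∧ (¬a)


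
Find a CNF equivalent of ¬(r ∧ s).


Step 1: Apply De Morgan: ¬(r ∧ s) = ¬r ∨ ¬s.

(¬r) ∨ (¬s)


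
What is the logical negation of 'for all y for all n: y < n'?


Negation flips each quantifier (∀↔∃) and negates the inner predicate.
¬(for all y for all n: φ) = there exists y there exists n: ¬φ.

there exists y there exists n: NOT(y < n)


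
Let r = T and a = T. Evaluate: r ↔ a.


Biconditional is true when both operands have the same truth value.
Substitute: r=T, a=T.
T ↔ T evaluates to T.

T


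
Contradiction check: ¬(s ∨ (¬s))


Truth table over {s}:
s | φ
-----
F | F
T | F
Every row is false.

Yes, it is a contradiction.


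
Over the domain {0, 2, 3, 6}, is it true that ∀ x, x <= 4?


Evaluate the predicate on each element: 0:T, 2:T, 3:T, 6:F.
Counterexample x = 6 fails the predicate.

F


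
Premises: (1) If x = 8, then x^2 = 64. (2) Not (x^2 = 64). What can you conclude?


Modus tollens: from (P → Q) and ¬Q, infer ¬P.
Q = 'x^2 = 64' is denied; since P → Q, P must also fail.

Not (x = 8).


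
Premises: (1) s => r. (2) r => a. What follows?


Hypothetical syllogism: from (P → Q) and (Q → R), infer (P → R).
Chain the two implications through the shared middle term 'r'.

s => a


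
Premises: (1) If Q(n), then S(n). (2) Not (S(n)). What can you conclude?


Modus tollens: from (P → Q) and ¬Q, infer ¬P.
Q = 'S(n)' is denied; since P → Q, P must also fail.

Not (Q(n)).


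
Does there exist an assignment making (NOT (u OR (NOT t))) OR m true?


Search for a satisfying assignment over {m, t, u}.
Try m=T, t=F, u=F: the formula evaluates to T.
A satisfying assignment exists.

Satisfiable.


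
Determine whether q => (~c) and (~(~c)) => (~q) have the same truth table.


Compare truth tables:
c | q | φ | ψ
-------------
False | False | True | True
True | False | True | True
False | True | True | True
True | True | False | False
The columns φ and ψ agree on every row.

Yes, they are logically equivalent.


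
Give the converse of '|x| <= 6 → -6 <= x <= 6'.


The converse of (P → Q) is (Q → P). It is not in general equivalent to the original.
Here P = '|x| <= 6' and Q = '-6 <= x <= 6'.

If -6 <= x <= 6, then |x| <= 6.


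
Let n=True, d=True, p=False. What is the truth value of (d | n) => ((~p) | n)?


Substitute n=True, d=True, p=False:
d | n = True | True = True
~p = True
(~p) | n = True | True = True
(d | n) => ((~p) | n) = True => True = True

True


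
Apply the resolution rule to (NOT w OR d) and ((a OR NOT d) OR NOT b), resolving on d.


The clauses contain complementary literals d and NOTd.
Resolution eliminates this pair and disjoins the remaining literals (merging duplicates).

((NOT w OR NOT b) OR a)


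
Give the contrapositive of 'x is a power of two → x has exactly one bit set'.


The contrapositive of (P → Q) is (¬Q → ¬P); it is logically equivalent to the original.
Here P = 'x is a power of two' and Q = 'x has exactly one bit set'.

If not (x has exactly one bit set), then not (x is a power of two).


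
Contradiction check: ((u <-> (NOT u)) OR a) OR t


Truth table over {a, t, u}:
a | t | u | φ
-------------
F | F | F | F
T | F | F | T
F | T | F | T
T | T | F | T
F | F | T | F
T | F | T | T
F | T | T | T
T | T | T | T
Satisfying assignment at row 2: a=T, t=F, u=F gives T.

No, it is not a contradiction.


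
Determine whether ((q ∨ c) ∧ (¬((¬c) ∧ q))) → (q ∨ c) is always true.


Build the truth table over {c, q}:
c | q | φ
---------
F | F | T
T | F | T
F | T | T
T | T | T
Every row evaluates to true.

Yes, it is a tautology.


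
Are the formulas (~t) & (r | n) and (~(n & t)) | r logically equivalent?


Compare truth tables:
n | r | t | φ | ψ
-----------------
False | False | False | False | True
True | False | False | True | True
False | True | False | True | True
True | True | False | True | True
False | False | True | False | True
True | False | True | False | False
False | True | True | False | True
True | True | True | False | True
They differ at row 1 (n=False, r=False, t=False): φ=False but ψ=True.

No, they are not logically equivalent.


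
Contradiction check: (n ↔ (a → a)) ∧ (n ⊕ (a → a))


Truth table over {a, n}:
a | n | φ
---------
F | F | F
T | F | F
F | T | F
T | T | F
Every row is false.

Yes, it is a contradiction.


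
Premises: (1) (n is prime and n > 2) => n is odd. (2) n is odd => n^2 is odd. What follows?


Hypothetical syllogism: from (P → Q) and (Q → R), infer (P → R).
Chain the two implications through the shared middle term 'n is odd'.

(n is prime and n > 2) => n^2 is odd


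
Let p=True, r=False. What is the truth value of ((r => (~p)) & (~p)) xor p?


Substitute p=True, r=False:
~p = False
r => (~p) = False => False = True
~p = False
(r => (~p)) & (~p) = True & False = False
((r => (~p)) & (~p)) xor p = False xor True = True

True


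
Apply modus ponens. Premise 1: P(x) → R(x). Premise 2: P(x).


Modus ponens: from (P → Q) and P, infer Q.
P = 'P(x)' is asserted, and P → Q holds, so Q follows.

R(x).


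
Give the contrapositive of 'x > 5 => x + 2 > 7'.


The contrapositive of (P → Q) is (¬Q → ¬P); it is logically equivalent to the original.
Here P = 'x > 5' and Q = 'x + 2 > 7'.

If not (x + 2 > 7), then not (x > 5).


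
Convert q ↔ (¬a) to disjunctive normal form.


Step 1: q ↔ (¬a) is true exactly when both agree: (q ∧ (¬a)) ∨ (¬q ∧ ¬(¬a)).
Step 2: Eliminate any double negations (¬¬X = X).

(q ∧ (¬a)) ∨ ((¬q) ∧ a)


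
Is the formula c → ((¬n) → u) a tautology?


Build the truth table over {c, n, u}:
c | n | u | φ
-------------
F | F | F | T
T | F | F | F
F | T | F | T
T | T | F | T
F | F | T | T
T | F | T | T
F | T | T | T
T | T | T | T
Counterexample at row 2: with c=T, n=F, u=F, the formula is F.

No, it is not a tautology.


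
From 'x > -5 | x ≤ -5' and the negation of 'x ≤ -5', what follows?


Disjunctive syllogism: from (P ∨ Q) and ¬P, infer Q.
One disjunct, 'x ≤ -5', is ruled out; the other must hold.

x > -5


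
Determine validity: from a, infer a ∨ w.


This matches the form of disjunction introduction: the conclusion follows in every model of the premises.

Valid.


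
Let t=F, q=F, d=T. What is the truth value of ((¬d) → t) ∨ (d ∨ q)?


Substitute t=F, q=F, d=T:
¬d = F
(¬d) → t = F → F = T
d ∨ q = T ∨ F = T
((¬d) → t) ∨ (d ∨ q) = T ∨ T = T

T


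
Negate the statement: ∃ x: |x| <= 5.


¬(∀ x: φ) = ∃ x: ¬φ, and ¬(∃ x: φ) = ∀ x: ¬φ.
Apply to the existential statement.

∀ x: ¬(|x| <= 5)


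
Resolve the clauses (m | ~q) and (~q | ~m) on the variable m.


The clauses contain complementary literals m and ~m.
Resolution eliminates this pair and disjoins the remaining literals (merging duplicates).

~q


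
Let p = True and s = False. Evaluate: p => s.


Implication is false only when antecedent is true and consequent is false.
Substitute: p=True, s=False.
True => False evaluates to False.

False


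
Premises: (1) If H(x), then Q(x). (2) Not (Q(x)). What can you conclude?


Modus tollens: from (P → Q) and ¬Q, infer ¬P.
Q = 'Q(x)' is denied; since P → Q, P must also fail.

Not (H(x)).


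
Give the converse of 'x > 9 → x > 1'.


The converse of (P → Q) is (Q → P). It is not in general equivalent to the original.
Here P = 'x > 9' and Q = 'x > 1'.

If x > 1, then x > 9.


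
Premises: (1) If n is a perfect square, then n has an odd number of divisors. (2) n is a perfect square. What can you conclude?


Modus ponens: from (P → Q) and P, infer Q.
P = 'n is a perfect square' is asserted, and P → Q holds, so Q follows.

n has an odd number of divisors.


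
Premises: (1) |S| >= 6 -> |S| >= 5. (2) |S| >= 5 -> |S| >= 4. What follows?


Hypothetical syllogism: from (P → Q) and (Q → R), infer (P → R).
Chain the two implications through the shared middle term '|S| >= 5'.

|S| >= 6 -> |S| >= 4


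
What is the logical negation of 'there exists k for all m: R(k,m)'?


Negation flips each quantifier (∀↔∃) and negates the inner predicate.
¬(there exists k for all m: φ) = for all k there exists m: ¬φ.

for all k there exists m: NOT(R(k,m))


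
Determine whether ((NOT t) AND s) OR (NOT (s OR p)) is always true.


Build the truth table over {p, s, t}:
p | s | t | φ
-------------
F | F | F | T
T | F | F | F
F | T | F | T
T | T | F | T
F | F | T | T
T | F | T | F
F | T | T | F
T | T | T | F
Counterexample at row 2: with p=T, s=F, t=F, the formula is F.

No, it is not a tautology.


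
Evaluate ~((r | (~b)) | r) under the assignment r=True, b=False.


Substitute r=True, b=False:
~b = True
r | (~b) = True | True = True
(r | (~b)) | r = True | True = True
~((r | (~b)) | r) = False

False


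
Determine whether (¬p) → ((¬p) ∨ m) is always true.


Build the truth table over {m, p}:
m | p | φ
---------
F | F | T
T | F | T
F | T | T
T | T | T
Every row evaluates to true.

Yes, it is a tautology.


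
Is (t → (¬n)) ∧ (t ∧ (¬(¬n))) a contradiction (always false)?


Truth table over {n, t}:
n | t | φ
---------
F | F | F
T | F | F
F | T | F
T | T | F
Every row is false.

Yes, it is a contradiction.


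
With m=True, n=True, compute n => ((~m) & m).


Substitute m=True, n=True:
~m = False
(~m) & m = False & True = False
n => ((~m) & m) = True => False = False

False


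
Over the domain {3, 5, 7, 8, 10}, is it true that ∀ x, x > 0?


Evaluate the predicate on each element: 3:T, 5:T, 7:T, 8:T, 10:T.
Every element satisfies the predicate.

T


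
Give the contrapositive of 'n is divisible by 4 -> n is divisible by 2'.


The contrapositive of (P → Q) is (¬Q → ¬P); it is logically equivalent to the original.
Here P = 'n is divisible by 4' and Q = 'n is divisible by 2'.

If not (n is divisible by 2), then not (n is divisible by 4).


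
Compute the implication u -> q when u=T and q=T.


Implication is false only when antecedent is true and consequent is false.
Substitute: u=T, q=T.
T -> T evaluates to T.

T


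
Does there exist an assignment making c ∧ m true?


Search for a satisfying assignment over {c, m}.
Try c=T, m=T: the formula evaluates to T.
A satisfying assignment exists.

Satisfiable.


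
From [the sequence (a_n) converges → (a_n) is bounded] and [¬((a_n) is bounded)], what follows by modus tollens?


Modus tollens: from (P → Q) and ¬Q, infer ¬P.
Q = '(a_n) is bounded' is denied; since P → Q, P must also fail.

Not (the sequence (a_n) converges).


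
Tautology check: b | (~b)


Build the truth table over {b}:
b | φ
-----
False | True
True | True
Every row evaluates to true.

Yes, it is a tautology.


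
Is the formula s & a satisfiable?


Search for a satisfying assignment over {a, s}.
Try a=True, s=True: the formula evaluates to True.
A satisfying assignment exists.

Satisfiable.


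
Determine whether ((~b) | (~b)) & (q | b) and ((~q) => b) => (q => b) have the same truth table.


Compare truth tables:
b | q | φ | ψ
-------------
False | False | False | True
True | False | False | True
False | True | True | False
True | True | False | True
They differ at row 1 (b=False, q=False): φ=False but ψ=True.

No, they are not logically equivalent.


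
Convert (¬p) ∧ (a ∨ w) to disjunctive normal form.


Step 1: Distribute ∧ over ∨: (¬p) ∧ (a ∨ w) = ((¬p) ∧ a) ∨ ((¬p) ∧ w).

((¬p) ∧ a) ∨ ((¬p) ∧ w)


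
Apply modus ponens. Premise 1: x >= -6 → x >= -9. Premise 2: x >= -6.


Modus ponens: from (P → Q) and P, infer Q.
P = 'x >= -6' is asserted, and P → Q holds, so Q follows.

x >= -9.


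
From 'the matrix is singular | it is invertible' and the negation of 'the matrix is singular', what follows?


Disjunctive syllogism: from (P ∨ Q) and ¬P, infer Q.
One disjunct, 'the matrix is singular', is ruled out; the other must hold.

it is invertible


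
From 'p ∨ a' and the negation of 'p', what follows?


Disjunctive syllogism: from (P ∨ Q) and ¬P, infer Q.
One disjunct, 'p', is ruled out; the other must hold.

a


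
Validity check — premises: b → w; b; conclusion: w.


This matches the form of modus ponens: the conclusion follows in every model of the premises.

Valid.


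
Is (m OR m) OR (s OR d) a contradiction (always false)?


Truth table over {d, m, s}:
d | m | s | φ
-------------
F | F | F | F
T | F | F | T
F | T | F | T
T | T | F | T
F | F | T | T
T | F | T | T
F | T | T | T
T | T | T | T
Satisfying assignment at row 2: d=T, m=F, s=F gives T.

No, it is not a contradiction.


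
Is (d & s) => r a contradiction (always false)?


Truth table over {d, r, s}:
d | r | s | φ
-------------
False | False | False | True
True | False | False | True
False | True | False | True
True | True | False | True
False | False | True | True
True | False | True | False
False | True | True | True
True | True | True | True
Satisfying assignment at row 1: d=False, r=False, s=False gives True.

No, it is not a contradiction.


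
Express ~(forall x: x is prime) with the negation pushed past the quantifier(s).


¬(forall x: φ) = exists x: ¬φ, and ¬(exists x: φ) = forall x: ¬φ.
Apply to the universal statement.

exists x: ~(x is prime)


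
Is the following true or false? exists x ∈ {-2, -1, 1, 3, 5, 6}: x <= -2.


Evaluate the predicate on each element: -2:True, -1:False, 1:False, 3:False, 5:False, 6:False.
Witness x = -2 satisfies the predicate.

True


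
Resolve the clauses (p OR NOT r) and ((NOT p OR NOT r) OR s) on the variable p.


The clauses contain complementary literals p and NOTp.
Resolution eliminates this pair and disjoins the remaining literals (merging duplicates).

(NOT r OR s)


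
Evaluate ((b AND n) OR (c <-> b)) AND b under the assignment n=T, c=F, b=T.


Substitute n=T, c=F, b=T:
b AND n = T AND T = T
c <-> b = F <-> T = F
(b AND n) OR (c <-> b) = T OR F = T
((b AND n) OR (c <-> b)) AND b = T AND T = T

T


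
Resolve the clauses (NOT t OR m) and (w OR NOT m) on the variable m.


The clauses contain complementary literals m and NOTm.
Resolution eliminates this pair and disjoins the remaining literals (merging duplicates).

(NOT t OR w)
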